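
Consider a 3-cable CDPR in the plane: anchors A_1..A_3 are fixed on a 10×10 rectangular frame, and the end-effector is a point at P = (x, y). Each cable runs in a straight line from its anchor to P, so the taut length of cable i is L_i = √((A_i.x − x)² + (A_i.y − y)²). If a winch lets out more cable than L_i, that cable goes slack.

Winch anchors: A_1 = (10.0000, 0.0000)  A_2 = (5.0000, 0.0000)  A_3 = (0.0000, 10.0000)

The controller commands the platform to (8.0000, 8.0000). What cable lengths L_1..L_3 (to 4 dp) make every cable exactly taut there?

L_1: Δ = A_1−P = (2.0000, -8.0000) → ‖Δ‖ = √68.0000 = 8.2462
L_2: Δ = A_2−P = (-3.0000, -8.0000) → ‖Δ‖ = √73.0000 = 8.5440
L_3: Δ = A_3−P = (-8.0000, 2.0000) → ‖Δ‖ = √68.0000 = 8.2462

(8.2462, 8.5440, 8.2462)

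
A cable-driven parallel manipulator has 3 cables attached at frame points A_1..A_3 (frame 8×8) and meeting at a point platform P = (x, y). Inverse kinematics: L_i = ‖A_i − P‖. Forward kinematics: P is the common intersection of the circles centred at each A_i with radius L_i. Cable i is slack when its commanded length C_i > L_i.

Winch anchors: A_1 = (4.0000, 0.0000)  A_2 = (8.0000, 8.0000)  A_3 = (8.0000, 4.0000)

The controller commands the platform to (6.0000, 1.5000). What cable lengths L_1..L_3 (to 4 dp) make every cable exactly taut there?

cable 1: Δx=-2.0000, Δy=-1.5000; L_1 = √(Δx²+Δy²) = 2.5000
cable 2: Δx=2.0000, Δy=6.5000; L_2 = √(Δx²+Δy²) = 6.8007
cable 3: Δx=2.0000, Δy=2.5000; L_3 = √(Δx²+Δy²) = 3.2016

(2.5000, 6.8007, 3.2016)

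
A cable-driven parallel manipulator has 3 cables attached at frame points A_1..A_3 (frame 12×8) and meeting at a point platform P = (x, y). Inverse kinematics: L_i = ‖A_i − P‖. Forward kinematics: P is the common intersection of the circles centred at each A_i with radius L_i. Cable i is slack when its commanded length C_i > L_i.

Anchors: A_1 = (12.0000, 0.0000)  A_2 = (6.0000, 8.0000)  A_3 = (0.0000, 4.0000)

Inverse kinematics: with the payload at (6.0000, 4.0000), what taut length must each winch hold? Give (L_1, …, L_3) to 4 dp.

cable 1: Δx=6.0000, Δy=-4.0000; L_1 = √(Δx²+Δy²) = 7.2111
cable 2: Δx=0.0000, Δy=4.0000; L_2 = √(Δx²+Δy²) = 4.0000
cable 3: Δx=-6.0000, Δy=0.0000; L_3 = √(Δx²+Δy²) = 6.0000

(7.2111, 4.0000, 6.0000)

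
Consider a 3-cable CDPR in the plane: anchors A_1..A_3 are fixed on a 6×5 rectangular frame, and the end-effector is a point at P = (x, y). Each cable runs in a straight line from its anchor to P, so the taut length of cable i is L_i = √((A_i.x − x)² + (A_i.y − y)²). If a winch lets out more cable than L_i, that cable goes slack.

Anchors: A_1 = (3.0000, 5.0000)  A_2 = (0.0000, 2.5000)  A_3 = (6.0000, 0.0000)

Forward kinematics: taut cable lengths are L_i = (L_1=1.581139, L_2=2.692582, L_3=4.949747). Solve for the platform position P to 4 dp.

(2.5000, 3.5000)

expand ‖A_i−P‖²=L_i² and subtract eq 1 (k_i ≔ ‖A_i‖²−L_i²)
k_1 = 9.0000+25.0000−2.5000 = 31.5000
eq1−eq2 → [6.0000  5.0000]·P = 32.5000
eq1−eq3 → [-6.0000  10.0000]·P = 20.0000
2×2 solve → P = (2.5000, 3.5000)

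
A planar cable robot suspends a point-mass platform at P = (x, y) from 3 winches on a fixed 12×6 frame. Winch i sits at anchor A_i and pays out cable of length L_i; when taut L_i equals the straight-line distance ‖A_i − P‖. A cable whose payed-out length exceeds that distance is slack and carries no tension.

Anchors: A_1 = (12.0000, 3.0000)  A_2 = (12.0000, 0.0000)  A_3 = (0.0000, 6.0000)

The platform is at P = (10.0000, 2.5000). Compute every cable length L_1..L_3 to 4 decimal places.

L_1: Δ = A_1−P = (2.0000, 0.5000) → ‖Δ‖ = √4.2500 = 2.0616
L_2: Δ = A_2−P = (2.0000, -2.5000) → ‖Δ‖ = √10.2500 = 3.2016
L_3: Δ = A_3−P = (-10.0000, 3.5000) → ‖Δ‖ = √112.2500 = 10.5948

(2.0616, 3.2016, 10.5948)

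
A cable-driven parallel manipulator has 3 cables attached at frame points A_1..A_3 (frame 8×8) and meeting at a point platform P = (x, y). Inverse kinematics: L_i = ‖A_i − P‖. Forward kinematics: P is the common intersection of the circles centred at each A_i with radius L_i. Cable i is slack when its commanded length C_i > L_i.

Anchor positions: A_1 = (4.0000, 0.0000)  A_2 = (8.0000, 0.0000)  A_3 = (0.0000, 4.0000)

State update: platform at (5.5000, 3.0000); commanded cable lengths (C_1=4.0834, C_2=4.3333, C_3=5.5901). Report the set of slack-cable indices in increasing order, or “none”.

cable 1: L_1 = ‖A_1−P‖ = 3.3541;  C_1 = 4.0834 → slack
cable 2: L_2 = ‖A_2−P‖ = 3.9051;  C_2 = 4.3333 → slack
cable 3: L_3 = ‖A_3−P‖ = 5.5902;  C_3 = 5.5901 → taut

1, 2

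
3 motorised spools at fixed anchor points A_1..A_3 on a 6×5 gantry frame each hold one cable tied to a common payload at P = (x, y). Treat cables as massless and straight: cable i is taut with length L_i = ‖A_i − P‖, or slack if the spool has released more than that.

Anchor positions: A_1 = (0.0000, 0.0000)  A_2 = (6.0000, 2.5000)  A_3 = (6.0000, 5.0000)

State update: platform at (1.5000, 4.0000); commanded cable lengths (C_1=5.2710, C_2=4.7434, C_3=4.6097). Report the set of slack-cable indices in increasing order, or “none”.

i=1: geometric 4.2720 vs commanded 5.2710 ⇒ slack
i=2: geometric 4.7434 vs commanded 4.7434 ⇒ taut
i=3: geometric 4.6098 vs commanded 4.6097 ⇒ taut

1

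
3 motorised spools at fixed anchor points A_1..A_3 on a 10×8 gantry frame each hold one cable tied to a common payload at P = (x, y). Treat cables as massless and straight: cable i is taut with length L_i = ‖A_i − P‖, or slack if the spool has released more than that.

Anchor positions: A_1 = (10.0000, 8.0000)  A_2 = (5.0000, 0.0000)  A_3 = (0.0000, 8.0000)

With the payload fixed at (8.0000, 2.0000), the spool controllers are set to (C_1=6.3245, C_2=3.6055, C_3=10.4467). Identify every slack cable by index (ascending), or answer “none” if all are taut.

cable 1: L_1 = ‖A_1−P‖ = 6.3246;  C_1 = 6.3245 → taut
cable 2: L_2 = ‖A_2−P‖ = 3.6056;  C_2 = 3.6055 → taut
cable 3: L_3 = ‖A_3−P‖ = 10.0000;  C_3 = 10.4467 → slack

3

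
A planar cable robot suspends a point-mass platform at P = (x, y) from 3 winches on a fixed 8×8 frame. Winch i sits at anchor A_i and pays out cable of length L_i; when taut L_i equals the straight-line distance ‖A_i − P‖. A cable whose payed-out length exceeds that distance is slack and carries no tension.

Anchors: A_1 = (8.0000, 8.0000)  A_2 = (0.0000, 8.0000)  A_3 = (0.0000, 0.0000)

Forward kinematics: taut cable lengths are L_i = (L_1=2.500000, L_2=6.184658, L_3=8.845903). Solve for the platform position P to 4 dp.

(6.0000, 6.5000)

expand ‖A_i−P‖²=L_i² and subtract eq 1 (k_i ≔ ‖A_i‖²−L_i²)
k_1 = 64.0000+64.0000−6.2500 = 121.7500
eq1−eq2 → [16.0000  0.0000]·P = 96.0000
eq1−eq3 → [16.0000  16.0000]·P = 200.0000
2×2 solve → P = (6.0000, 6.5000)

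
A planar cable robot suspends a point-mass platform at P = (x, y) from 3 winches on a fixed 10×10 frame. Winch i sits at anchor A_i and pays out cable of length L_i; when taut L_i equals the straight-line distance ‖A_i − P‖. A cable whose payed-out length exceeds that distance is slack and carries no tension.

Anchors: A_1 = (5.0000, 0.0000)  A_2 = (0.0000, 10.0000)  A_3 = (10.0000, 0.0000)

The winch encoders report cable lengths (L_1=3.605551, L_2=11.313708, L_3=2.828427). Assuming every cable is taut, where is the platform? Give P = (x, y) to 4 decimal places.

(8.0000, 2.0000)

expand ‖A_i−P‖²=L_i² and subtract eq 1 (k_i ≔ ‖A_i‖²−L_i²)
k_1 = 25.0000+0.0000−13.0000 = 12.0000
eq1−eq2 → [10.0000  -20.0000]·P = 40.0000
eq1−eq3 → [-10.0000  0.0000]·P = -80.0000
2×2 solve → P = (8.0000, 2.0000)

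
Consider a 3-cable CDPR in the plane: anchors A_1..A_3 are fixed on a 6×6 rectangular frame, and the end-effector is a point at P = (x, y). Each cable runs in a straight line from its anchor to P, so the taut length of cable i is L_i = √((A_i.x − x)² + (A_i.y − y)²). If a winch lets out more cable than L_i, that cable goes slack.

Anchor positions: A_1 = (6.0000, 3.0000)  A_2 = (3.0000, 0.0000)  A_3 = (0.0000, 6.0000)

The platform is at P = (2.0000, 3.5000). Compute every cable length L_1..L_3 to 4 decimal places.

(4.0311, 3.6401, 3.2016)

cable 1: Δx=4.0000, Δy=-0.5000; L_1 = √(Δx²+Δy²) = 4.0311
cable 2: Δx=1.0000, Δy=-3.5000; L_2 = √(Δx²+Δy²) = 3.6401
cable 3: Δx=-2.0000, Δy=2.5000; L_3 = √(Δx²+Δy²) = 3.2016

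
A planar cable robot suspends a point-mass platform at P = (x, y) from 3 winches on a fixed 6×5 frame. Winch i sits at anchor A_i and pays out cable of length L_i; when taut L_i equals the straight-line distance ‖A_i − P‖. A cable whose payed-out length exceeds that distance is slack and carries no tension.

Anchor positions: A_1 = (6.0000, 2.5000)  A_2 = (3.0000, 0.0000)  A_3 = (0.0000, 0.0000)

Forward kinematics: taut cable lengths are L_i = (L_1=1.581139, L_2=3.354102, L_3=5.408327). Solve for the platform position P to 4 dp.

expand ‖A_i−P‖²=L_i² and subtract eq 1 (q_i ≔ ‖A_i‖²−L_i²)
q_1 = 36.0000+6.2500−2.5000 = 39.7500
eq1−eq2 → [6.0000  5.0000]·P = 42.0000
eq1−eq3 → [12.0000  5.0000]·P = 69.0000
2×2 solve → P = (4.5000, 3.0000)

(4.5000, 3.0000)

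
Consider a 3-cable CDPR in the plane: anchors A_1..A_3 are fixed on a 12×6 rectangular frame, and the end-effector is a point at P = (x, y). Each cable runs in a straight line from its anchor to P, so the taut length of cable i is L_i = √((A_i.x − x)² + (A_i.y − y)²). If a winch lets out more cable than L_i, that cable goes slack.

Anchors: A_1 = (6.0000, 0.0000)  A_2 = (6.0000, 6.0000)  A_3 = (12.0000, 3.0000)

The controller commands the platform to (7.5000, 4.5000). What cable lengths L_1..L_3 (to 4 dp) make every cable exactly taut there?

L_1: Δ = A_1−P = (-1.5000, -4.5000) → ‖Δ‖ = √22.5000 = 4.7434
L_2: Δ = A_2−P = (-1.5000, 1.5000) → ‖Δ‖ = √4.5000 = 2.1213
L_3: Δ = A_3−P = (4.5000, -1.5000) → ‖Δ‖ = √22.5000 = 4.7434

(4.7434, 2.1213, 4.7434)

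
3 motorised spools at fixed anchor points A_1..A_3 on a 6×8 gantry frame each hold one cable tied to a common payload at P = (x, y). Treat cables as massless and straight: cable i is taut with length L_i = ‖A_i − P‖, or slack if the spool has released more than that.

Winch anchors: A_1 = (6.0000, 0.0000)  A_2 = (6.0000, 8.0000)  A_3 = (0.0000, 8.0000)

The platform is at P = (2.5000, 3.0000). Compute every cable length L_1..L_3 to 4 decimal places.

cable 1: Δx=3.5000, Δy=-3.0000; L_1 = √(Δx²+Δy²) = 4.6098
cable 2: Δx=3.5000, Δy=5.0000; L_2 = √(Δx²+Δy²) = 6.1033
cable 3: Δx=-2.5000, Δy=5.0000; L_3 = √(Δx²+Δy²) = 5.5902

(4.6098, 6.1033, 5.5902)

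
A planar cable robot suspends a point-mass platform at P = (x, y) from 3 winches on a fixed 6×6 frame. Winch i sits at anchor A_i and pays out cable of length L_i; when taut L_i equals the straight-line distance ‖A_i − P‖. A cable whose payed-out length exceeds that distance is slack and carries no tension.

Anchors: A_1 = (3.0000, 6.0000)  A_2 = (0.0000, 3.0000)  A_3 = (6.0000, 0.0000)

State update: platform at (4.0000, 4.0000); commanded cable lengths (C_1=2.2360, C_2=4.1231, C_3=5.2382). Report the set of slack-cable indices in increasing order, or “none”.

i=1: geometric 2.2361 vs commanded 2.2360 ⇒ taut
i=2: geometric 4.1231 vs commanded 4.1231 ⇒ taut
i=3: geometric 4.4721 vs commanded 5.2382 ⇒ slack

3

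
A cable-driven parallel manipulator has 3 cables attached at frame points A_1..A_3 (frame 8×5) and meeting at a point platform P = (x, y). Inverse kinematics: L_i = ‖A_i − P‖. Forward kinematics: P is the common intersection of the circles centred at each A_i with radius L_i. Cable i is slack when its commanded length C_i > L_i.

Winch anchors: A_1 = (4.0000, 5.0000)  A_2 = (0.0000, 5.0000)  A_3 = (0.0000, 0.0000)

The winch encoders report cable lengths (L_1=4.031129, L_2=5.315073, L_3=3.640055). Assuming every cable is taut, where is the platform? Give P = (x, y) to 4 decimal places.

(3.5000, 1.0000)

circle eqns → linear via eq_j − eq_1; set c_j = A_j·A_j − L_j²
c_1 = 16.0000+25.0000−16.2500 = 24.7500
8.0000·x + 0.0000·y = c_1−c_2 = 28.0000
8.0000·x + 10.0000·y = c_1−c_3 = 38.0000
solve first two rows → x=3.5000, y=1.0000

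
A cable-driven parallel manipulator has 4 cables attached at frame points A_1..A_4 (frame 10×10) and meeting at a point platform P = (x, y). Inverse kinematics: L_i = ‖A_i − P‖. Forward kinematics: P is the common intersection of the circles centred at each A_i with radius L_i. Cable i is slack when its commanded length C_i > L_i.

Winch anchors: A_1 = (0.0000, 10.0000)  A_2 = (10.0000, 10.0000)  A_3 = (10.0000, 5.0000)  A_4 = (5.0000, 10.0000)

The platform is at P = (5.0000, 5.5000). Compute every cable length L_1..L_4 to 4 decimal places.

(6.7268, 6.7268, 5.0249, 4.5000)

cable 1: Δx=-5.0000, Δy=4.5000; L_1 = √(Δx²+Δy²) = 6.7268
cable 2: Δx=5.0000, Δy=4.5000; L_2 = √(Δx²+Δy²) = 6.7268
cable 3: Δx=5.0000, Δy=-0.5000; L_3 = √(Δx²+Δy²) = 5.0249
cable 4: Δx=0.0000, Δy=4.5000; L_4 = √(Δx²+Δy²) = 4.5000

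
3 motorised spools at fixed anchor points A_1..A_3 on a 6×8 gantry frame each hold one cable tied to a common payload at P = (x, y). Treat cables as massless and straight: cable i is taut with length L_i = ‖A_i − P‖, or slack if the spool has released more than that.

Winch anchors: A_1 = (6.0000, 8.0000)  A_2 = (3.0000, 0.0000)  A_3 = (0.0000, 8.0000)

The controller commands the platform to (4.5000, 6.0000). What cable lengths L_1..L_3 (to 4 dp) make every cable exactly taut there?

(2.5000, 6.1847, 4.9244)

L_1 = √((6.0000−4.5000)² + (8.0000−6.0000)²) = 2.5000
L_2 = √((3.0000−4.5000)² + (0.0000−6.0000)²) = 6.1847
L_3 = √((0.0000−4.5000)² + (8.0000−6.0000)²) = 4.9244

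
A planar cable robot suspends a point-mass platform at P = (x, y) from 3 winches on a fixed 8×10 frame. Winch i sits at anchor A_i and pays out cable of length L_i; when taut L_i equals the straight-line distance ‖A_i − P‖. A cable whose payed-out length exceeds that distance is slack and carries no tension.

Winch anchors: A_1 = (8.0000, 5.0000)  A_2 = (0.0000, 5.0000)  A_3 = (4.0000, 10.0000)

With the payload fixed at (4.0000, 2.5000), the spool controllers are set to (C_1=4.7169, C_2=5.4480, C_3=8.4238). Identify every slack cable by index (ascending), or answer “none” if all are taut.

cable 1: L_1 = ‖A_1−P‖ = 4.7170;  C_1 = 4.7169 → taut
cable 2: L_2 = ‖A_2−P‖ = 4.7170;  C_2 = 5.4480 → slack
cable 3: L_3 = ‖A_3−P‖ = 7.5000;  C_3 = 8.4238 → slack

2, 3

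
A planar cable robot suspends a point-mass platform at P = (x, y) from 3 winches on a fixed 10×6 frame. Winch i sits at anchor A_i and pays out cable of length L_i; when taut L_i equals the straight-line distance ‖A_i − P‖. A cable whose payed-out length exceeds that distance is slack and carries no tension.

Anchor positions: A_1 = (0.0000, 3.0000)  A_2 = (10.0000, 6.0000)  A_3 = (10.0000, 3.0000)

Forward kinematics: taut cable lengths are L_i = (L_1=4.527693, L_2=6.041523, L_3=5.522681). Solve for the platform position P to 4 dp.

each cable: (A_i−P)·(A_i−P) = L_i²; let q_i = ‖A_i‖²−L_i²
q_1 = 0.0000+9.0000−20.5000 = -11.5000
row 1: -20.0000x − 6.0000y = -111.0000  (q_2=99.5000)
row 2: -20.0000x + 0.0000y = -90.0000  (q_3=78.5000)
Cramer on rows 1–2 → x = 4.5000, y = 3.5000

(4.5000, 3.5000)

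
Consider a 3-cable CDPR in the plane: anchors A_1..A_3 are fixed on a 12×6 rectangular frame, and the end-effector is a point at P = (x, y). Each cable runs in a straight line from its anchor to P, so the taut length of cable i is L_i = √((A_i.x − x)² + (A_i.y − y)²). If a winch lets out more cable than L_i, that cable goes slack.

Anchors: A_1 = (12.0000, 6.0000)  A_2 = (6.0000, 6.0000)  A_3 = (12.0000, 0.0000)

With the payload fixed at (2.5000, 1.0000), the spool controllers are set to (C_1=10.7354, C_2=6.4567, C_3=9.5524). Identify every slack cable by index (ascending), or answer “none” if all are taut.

2

i=1: geometric 10.7355 vs commanded 10.7354 ⇒ taut
i=2: geometric 6.1033 vs commanded 6.4567 ⇒ slack
i=3: geometric 9.5525 vs commanded 9.5524 ⇒ taut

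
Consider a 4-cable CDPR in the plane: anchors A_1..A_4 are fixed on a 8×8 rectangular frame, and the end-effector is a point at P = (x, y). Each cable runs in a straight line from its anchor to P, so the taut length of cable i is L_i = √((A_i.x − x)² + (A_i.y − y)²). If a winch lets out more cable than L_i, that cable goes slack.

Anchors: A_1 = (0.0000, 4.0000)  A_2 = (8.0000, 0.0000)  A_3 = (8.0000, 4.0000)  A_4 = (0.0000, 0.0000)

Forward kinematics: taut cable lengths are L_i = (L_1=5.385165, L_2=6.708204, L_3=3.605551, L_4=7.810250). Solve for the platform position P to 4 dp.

each cable: (A_i−P)·(A_i−P) = L_i²; let k_i = ‖A_i‖²−L_i²
k_1 = 0.0000+16.0000−29.0000 = -13.0000
row 1: -16.0000x + 8.0000y = -32.0000  (k_2=19.0000)
row 2: -16.0000x + 0.0000y = -80.0000  (k_3=67.0000)
row 3: 0.0000x + 8.0000y = 48.0000  (k_4=-61.0000)
Cramer on rows 1–2 → x = 5.0000, y = 6.0000
check cable 4: ‖A_4−P‖² = 61.0000 ≈ L_4² = 61.0000 ✓

(5.0000, 6.0000)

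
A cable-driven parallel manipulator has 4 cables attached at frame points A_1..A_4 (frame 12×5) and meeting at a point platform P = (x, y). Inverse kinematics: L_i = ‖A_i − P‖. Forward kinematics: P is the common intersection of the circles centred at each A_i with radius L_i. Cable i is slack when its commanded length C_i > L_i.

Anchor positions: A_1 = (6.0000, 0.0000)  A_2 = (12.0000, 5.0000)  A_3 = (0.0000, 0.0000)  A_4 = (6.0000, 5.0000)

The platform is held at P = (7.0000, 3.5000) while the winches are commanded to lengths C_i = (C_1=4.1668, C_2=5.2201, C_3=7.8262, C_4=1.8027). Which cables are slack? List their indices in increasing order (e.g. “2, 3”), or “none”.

1

i=1: geometric 3.6401 vs commanded 4.1668 ⇒ slack
i=2: geometric 5.2202 vs commanded 5.2201 ⇒ taut
i=3: geometric 7.8262 vs commanded 7.8262 ⇒ taut
i=4: geometric 1.8028 vs commanded 1.8027 ⇒ taut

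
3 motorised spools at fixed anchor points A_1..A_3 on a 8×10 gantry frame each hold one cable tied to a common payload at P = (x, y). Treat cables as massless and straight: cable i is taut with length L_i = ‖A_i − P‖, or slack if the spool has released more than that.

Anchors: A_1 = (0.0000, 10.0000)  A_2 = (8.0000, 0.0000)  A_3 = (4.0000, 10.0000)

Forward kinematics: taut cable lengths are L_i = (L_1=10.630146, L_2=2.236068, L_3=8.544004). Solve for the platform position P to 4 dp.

circle eqns → linear via eq_j − eq_1; set k_j = A_j·A_j − L_j²
k_1 = 0.0000+100.0000−113.0000 = -13.0000
-16.0000·x + 20.0000·y = k_1−k_2 = -72.0000
-8.0000·x + 0.0000·y = k_1−k_3 = -56.0000
solve first two rows → x=7.0000, y=2.0000

(7.0000, 2.0000)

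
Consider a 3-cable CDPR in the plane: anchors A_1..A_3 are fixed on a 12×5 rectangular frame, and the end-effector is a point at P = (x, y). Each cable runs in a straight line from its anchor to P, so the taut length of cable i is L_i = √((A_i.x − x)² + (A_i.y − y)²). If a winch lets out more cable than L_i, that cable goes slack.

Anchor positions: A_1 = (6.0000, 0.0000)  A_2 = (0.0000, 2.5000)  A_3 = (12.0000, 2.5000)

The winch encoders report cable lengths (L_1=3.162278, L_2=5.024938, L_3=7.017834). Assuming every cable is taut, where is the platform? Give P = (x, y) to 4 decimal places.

(5.0000, 3.0000)

expand ‖A_i−P‖²=L_i² and subtract eq 1 (k_i ≔ ‖A_i‖²−L_i²)
k_1 = 36.0000+0.0000−10.0000 = 26.0000
eq1−eq2 → [12.0000  -5.0000]·P = 45.0000
eq1−eq3 → [-12.0000  -5.0000]·P = -75.0000
2×2 solve → P = (5.0000, 3.0000)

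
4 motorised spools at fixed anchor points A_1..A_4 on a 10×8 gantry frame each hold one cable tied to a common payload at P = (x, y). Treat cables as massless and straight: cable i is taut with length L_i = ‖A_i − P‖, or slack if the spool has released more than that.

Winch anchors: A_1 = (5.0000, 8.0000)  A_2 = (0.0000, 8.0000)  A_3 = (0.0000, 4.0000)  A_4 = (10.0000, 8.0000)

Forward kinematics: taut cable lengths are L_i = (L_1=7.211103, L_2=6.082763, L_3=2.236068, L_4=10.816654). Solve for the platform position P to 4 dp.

(1.0000, 2.0000)

each cable: (A_i−P)·(A_i−P) = L_i²; let c_i = ‖A_i‖²−L_i²
c_1 = 25.0000+64.0000−52.0000 = 37.0000
row 1: 10.0000x + 0.0000y = 10.0000  (c_2=27.0000)
row 2: 10.0000x + 8.0000y = 26.0000  (c_3=11.0000)
row 3: -10.0000x + 0.0000y = -10.0000  (c_4=47.0000)
Cramer on rows 1–2 → x = 1.0000, y = 2.0000
check cable 4: ‖A_4−P‖² = 117.0000 ≈ L_4² = 117.0000 ✓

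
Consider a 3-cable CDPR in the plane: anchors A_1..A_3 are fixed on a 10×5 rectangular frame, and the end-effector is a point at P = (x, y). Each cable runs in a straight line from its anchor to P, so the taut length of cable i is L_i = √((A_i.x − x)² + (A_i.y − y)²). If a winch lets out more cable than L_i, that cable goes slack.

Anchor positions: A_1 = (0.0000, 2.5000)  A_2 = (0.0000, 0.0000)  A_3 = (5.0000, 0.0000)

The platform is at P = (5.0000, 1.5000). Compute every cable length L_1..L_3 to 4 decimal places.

(5.0990, 5.2202, 1.5000)

L_1 = √((0.0000−5.0000)² + (2.5000−1.5000)²) = 5.0990
L_2 = √((0.0000−5.0000)² + (0.0000−1.5000)²) = 5.2202
L_3 = √((5.0000−5.0000)² + (0.0000−1.5000)²) = 1.5000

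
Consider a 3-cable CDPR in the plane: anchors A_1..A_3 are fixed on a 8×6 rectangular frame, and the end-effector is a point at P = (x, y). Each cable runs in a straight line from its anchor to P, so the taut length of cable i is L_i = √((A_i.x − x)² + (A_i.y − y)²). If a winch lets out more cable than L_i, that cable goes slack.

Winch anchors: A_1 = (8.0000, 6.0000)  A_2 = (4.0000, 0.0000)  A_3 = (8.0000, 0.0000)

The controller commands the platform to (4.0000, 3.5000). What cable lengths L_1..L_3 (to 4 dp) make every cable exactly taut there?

L_1 = √((8.0000−4.0000)² + (6.0000−3.5000)²) = 4.7170
L_2 = √((4.0000−4.0000)² + (0.0000−3.5000)²) = 3.5000
L_3 = √((8.0000−4.0000)² + (0.0000−3.5000)²) = 5.3151

(4.7170, 3.5000, 5.3151)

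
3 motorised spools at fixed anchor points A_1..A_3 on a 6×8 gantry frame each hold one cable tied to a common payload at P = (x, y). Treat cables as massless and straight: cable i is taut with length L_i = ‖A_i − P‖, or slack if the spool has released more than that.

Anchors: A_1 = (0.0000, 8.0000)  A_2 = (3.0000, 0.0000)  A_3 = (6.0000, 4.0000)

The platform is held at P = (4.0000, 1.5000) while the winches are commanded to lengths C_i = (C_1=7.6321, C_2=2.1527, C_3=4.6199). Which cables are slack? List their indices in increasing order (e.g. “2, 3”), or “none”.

2, 3

cable 1: √((-4.0000)²+(6.5000)²)=7.6322, C_1=7.6321: taut
cable 2: √((-1.0000)²+(-1.5000)²)=1.8028, C_2=2.1527: slack
cable 3: √((2.0000)²+(2.5000)²)=3.2016, C_3=4.6199: slack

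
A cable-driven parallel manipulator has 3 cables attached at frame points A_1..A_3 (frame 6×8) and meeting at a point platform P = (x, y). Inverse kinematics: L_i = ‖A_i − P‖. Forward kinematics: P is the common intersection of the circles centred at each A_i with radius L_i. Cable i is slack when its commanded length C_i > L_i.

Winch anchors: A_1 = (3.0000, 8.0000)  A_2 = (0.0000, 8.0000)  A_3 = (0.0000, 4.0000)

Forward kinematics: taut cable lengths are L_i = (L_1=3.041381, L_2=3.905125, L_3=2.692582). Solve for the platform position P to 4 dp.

expand ‖A_i−P‖²=L_i² and subtract eq 1 (q_i ≔ ‖A_i‖²−L_i²)
q_1 = 9.0000+64.0000−9.2500 = 63.7500
eq1−eq2 → [6.0000  0.0000]·P = 15.0000
eq1−eq3 → [6.0000  8.0000]·P = 55.0000
2×2 solve → P = (2.5000, 5.0000)

(2.5000, 5.0000)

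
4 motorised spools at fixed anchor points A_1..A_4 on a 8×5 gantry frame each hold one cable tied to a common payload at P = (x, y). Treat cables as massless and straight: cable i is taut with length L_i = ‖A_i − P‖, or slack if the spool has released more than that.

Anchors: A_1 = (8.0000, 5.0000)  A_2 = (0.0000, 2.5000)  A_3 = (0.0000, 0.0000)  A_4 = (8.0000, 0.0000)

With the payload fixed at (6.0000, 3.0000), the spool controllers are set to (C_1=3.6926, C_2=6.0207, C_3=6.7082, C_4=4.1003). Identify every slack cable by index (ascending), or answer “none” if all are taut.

1, 4

cable 1: L_1 = ‖A_1−P‖ = 2.8284;  C_1 = 3.6926 → slack
cable 2: L_2 = ‖A_2−P‖ = 6.0208;  C_2 = 6.0207 → taut
cable 3: L_3 = ‖A_3−P‖ = 6.7082;  C_3 = 6.7082 → taut
cable 4: L_4 = ‖A_4−P‖ = 3.6056;  C_4 = 4.1003 → slack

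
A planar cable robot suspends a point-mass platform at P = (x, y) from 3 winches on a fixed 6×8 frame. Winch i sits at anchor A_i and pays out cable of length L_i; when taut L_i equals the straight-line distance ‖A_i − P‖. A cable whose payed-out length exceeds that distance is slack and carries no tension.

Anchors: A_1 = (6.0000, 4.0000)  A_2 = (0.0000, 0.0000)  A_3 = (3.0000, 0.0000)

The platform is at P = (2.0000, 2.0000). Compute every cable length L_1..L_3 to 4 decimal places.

(4.4721, 2.8284, 2.2361)

L_1 = √((6.0000−2.0000)² + (4.0000−2.0000)²) = 4.4721
L_2 = √((0.0000−2.0000)² + (0.0000−2.0000)²) = 2.8284
L_3 = √((3.0000−2.0000)² + (0.0000−2.0000)²) = 2.2361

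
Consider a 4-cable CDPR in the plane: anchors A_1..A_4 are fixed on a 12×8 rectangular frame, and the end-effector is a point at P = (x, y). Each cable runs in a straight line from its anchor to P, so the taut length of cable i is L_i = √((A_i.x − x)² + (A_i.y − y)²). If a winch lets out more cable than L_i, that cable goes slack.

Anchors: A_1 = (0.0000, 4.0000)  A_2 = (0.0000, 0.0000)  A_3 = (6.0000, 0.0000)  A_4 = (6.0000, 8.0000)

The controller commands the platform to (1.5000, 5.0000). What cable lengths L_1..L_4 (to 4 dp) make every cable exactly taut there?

(1.8028, 5.2202, 6.7268, 5.4083)

cable 1: Δx=-1.5000, Δy=-1.0000; L_1 = √(Δx²+Δy²) = 1.8028
cable 2: Δx=-1.5000, Δy=-5.0000; L_2 = √(Δx²+Δy²) = 5.2202
cable 3: Δx=4.5000, Δy=-5.0000; L_3 = √(Δx²+Δy²) = 6.7268
cable 4: Δx=4.5000, Δy=3.0000; L_4 = √(Δx²+Δy²) = 5.4083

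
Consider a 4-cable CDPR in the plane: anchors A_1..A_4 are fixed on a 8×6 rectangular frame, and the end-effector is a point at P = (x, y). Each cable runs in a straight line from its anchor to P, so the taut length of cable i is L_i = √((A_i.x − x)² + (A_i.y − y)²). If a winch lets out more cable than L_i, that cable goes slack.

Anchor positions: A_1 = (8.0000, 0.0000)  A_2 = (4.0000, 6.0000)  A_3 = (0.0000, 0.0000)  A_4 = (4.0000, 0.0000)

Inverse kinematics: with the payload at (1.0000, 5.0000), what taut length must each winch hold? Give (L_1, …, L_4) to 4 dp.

(8.6023, 3.1623, 5.0990, 5.8310)

cable 1: Δx=7.0000, Δy=-5.0000; L_1 = √(Δx²+Δy²) = 8.6023
cable 2: Δx=3.0000, Δy=1.0000; L_2 = √(Δx²+Δy²) = 3.1623
cable 3: Δx=-1.0000, Δy=-5.0000; L_3 = √(Δx²+Δy²) = 5.0990
cable 4: Δx=3.0000, Δy=-5.0000; L_4 = √(Δx²+Δy²) = 5.8310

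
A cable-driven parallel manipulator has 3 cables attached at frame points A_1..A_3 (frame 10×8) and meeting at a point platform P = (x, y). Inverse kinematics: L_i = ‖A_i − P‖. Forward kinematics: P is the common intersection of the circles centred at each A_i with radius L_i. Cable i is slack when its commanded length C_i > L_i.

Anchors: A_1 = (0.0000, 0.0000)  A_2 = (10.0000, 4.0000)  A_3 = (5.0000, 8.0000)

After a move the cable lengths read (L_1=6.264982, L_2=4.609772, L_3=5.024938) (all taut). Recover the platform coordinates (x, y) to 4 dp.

(5.5000, 3.0000)

expand ‖A_i−P‖²=L_i² and subtract eq 1 (k_i ≔ ‖A_i‖²−L_i²)
k_1 = 0.0000+0.0000−39.2500 = -39.2500
eq1−eq2 → [-20.0000  -8.0000]·P = -134.0000
eq1−eq3 → [-10.0000  -16.0000]·P = -103.0000
2×2 solve → P = (5.5000, 3.0000)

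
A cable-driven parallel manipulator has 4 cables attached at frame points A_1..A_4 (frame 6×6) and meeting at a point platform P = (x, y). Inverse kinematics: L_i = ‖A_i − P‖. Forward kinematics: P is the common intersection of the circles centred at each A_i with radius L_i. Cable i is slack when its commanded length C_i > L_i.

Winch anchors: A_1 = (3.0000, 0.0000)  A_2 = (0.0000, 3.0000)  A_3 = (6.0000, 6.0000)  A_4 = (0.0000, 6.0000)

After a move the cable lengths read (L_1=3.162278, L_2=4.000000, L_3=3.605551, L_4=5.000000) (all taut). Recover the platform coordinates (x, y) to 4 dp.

circle eqns → linear via eq_j − eq_1; set k_j = A_j·A_j − L_j²
k_1 = 9.0000+0.0000−10.0000 = -1.0000
6.0000·x − 6.0000·y = k_1−k_2 = 6.0000
-6.0000·x − 12.0000·y = k_1−k_3 = -60.0000
6.0000·x − 12.0000·y = k_1−k_4 = -12.0000
solve first two rows → x=4.0000, y=3.0000
check cable 4: ‖A_4−P‖² = 25.0000 ≈ L_4² = 25.0000 ✓

(4.0000, 3.0000)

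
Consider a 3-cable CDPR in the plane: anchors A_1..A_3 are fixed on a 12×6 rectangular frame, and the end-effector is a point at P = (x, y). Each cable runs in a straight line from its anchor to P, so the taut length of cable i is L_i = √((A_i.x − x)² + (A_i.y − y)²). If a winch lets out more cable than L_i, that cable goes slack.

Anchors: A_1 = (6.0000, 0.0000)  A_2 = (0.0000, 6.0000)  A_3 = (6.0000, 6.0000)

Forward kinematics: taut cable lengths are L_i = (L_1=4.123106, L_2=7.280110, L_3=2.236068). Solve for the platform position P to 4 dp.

(7.0000, 4.0000)

expand ‖A_i−P‖²=L_i² and subtract eq 1 (c_i ≔ ‖A_i‖²−L_i²)
c_1 = 36.0000+0.0000−17.0000 = 19.0000
eq1−eq2 → [12.0000  -12.0000]·P = 36.0000
eq1−eq3 → [0.0000  -12.0000]·P = -48.0000
2×2 solve → P = (7.0000, 4.0000)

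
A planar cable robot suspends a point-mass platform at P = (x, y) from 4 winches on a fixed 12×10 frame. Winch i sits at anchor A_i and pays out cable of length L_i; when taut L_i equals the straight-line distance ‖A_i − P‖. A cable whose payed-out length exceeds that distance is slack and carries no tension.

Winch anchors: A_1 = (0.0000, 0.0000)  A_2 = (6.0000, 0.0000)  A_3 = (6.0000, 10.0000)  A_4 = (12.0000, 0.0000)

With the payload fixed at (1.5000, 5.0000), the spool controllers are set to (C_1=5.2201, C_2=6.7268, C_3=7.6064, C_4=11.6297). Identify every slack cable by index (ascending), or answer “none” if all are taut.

3

cable 1: L_1 = ‖A_1−P‖ = 5.2202;  C_1 = 5.2201 → taut
cable 2: L_2 = ‖A_2−P‖ = 6.7268;  C_2 = 6.7268 → taut
cable 3: L_3 = ‖A_3−P‖ = 6.7268;  C_3 = 7.6064 → slack
cable 4: L_4 = ‖A_4−P‖ = 11.6297;  C_4 = 11.6297 → taut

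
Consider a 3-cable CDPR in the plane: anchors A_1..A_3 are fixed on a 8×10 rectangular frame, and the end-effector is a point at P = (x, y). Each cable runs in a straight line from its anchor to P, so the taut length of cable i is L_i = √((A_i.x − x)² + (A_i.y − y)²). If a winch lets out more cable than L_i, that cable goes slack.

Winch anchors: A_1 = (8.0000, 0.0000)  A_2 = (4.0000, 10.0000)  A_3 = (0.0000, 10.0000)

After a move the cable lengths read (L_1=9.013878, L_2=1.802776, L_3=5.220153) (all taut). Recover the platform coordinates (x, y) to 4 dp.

expand ‖A_i−P‖²=L_i² and subtract eq 1 (q_i ≔ ‖A_i‖²−L_i²)
q_1 = 64.0000+0.0000−81.2500 = -17.2500
eq1−eq2 → [8.0000  -20.0000]·P = -130.0000
eq1−eq3 → [16.0000  -20.0000]·P = -90.0000
2×2 solve → P = (5.0000, 8.5000)

(5.0000, 8.5000)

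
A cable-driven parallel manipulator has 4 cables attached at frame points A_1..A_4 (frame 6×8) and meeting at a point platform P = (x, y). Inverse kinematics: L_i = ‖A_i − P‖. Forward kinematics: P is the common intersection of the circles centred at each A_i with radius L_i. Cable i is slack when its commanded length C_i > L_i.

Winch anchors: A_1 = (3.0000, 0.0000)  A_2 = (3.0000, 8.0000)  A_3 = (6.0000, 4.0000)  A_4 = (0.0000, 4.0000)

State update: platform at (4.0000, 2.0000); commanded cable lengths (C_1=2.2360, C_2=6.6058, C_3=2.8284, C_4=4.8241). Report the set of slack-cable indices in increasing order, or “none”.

cable 1: L_1 = ‖A_1−P‖ = 2.2361;  C_1 = 2.2360 → taut
cable 2: L_2 = ‖A_2−P‖ = 6.0828;  C_2 = 6.6058 → slack
cable 3: L_3 = ‖A_3−P‖ = 2.8284;  C_3 = 2.8284 → taut
cable 4: L_4 = ‖A_4−P‖ = 4.4721;  C_4 = 4.8241 → slack

2, 4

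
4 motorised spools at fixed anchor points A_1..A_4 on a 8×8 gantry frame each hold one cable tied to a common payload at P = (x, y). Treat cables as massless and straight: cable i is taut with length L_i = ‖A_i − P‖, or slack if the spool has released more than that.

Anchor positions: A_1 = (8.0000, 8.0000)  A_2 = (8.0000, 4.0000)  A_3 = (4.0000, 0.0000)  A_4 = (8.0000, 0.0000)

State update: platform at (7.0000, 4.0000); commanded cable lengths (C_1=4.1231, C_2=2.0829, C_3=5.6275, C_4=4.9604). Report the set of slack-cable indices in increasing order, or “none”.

i=1: geometric 4.1231 vs commanded 4.1231 ⇒ taut
i=2: geometric 1.0000 vs commanded 2.0829 ⇒ slack
i=3: geometric 5.0000 vs commanded 5.6275 ⇒ slack
i=4: geometric 4.1231 vs commanded 4.9604 ⇒ slack

2, 3, 4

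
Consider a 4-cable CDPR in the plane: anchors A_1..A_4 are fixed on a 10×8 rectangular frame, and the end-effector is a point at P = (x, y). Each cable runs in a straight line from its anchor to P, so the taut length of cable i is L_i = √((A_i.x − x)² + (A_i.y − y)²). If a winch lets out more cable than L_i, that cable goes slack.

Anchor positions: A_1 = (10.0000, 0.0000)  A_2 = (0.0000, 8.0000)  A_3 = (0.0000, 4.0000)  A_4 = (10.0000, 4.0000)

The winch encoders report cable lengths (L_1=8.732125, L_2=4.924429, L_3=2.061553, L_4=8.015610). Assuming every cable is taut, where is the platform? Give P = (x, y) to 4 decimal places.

each cable: (A_i−P)·(A_i−P) = L_i²; let c_i = ‖A_i‖²−L_i²
c_1 = 100.0000+0.0000−76.2500 = 23.7500
row 1: 20.0000x − 16.0000y = -16.0000  (c_2=39.7500)
row 2: 20.0000x − 8.0000y = 12.0000  (c_3=11.7500)
row 3: 0.0000x − 8.0000y = -28.0000  (c_4=51.7500)
Cramer on rows 1–2 → x = 2.0000, y = 3.5000
check cable 4: ‖A_4−P‖² = 64.2500 ≈ L_4² = 64.2500 ✓

(2.0000, 3.5000)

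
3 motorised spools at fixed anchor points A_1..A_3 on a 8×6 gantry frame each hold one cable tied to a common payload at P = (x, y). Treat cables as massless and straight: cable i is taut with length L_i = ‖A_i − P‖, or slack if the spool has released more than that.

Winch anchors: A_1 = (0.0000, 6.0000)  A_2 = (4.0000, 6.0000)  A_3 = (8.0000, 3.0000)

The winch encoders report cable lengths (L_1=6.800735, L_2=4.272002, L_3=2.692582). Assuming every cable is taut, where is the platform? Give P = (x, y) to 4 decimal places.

each cable: (A_i−P)·(A_i−P) = L_i²; let c_i = ‖A_i‖²−L_i²
c_1 = 0.0000+36.0000−46.2500 = -10.2500
row 1: -8.0000x + 0.0000y = -44.0000  (c_2=33.7500)
row 2: -16.0000x + 6.0000y = -76.0000  (c_3=65.7500)
Cramer on rows 1–2 → x = 5.5000, y = 2.0000

(5.5000, 2.0000)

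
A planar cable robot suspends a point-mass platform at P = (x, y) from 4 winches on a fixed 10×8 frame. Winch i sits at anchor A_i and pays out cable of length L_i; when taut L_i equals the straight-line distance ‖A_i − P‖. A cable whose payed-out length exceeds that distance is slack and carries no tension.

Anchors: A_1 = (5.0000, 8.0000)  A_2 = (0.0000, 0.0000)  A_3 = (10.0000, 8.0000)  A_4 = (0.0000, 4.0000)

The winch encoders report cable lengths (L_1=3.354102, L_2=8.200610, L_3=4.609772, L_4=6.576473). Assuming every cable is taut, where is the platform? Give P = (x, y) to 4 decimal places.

(6.5000, 5.0000)

each cable: (A_i−P)·(A_i−P) = L_i²; let c_i = ‖A_i‖²−L_i²
c_1 = 25.0000+64.0000−11.2500 = 77.7500
row 1: 10.0000x + 16.0000y = 145.0000  (c_2=-67.2500)
row 2: -10.0000x + 0.0000y = -65.0000  (c_3=142.7500)
row 3: 10.0000x + 8.0000y = 105.0000  (c_4=-27.2500)
Cramer on rows 1–2 → x = 6.5000, y = 5.0000
check cable 4: ‖A_4−P‖² = 43.2500 ≈ L_4² = 43.2500 ✓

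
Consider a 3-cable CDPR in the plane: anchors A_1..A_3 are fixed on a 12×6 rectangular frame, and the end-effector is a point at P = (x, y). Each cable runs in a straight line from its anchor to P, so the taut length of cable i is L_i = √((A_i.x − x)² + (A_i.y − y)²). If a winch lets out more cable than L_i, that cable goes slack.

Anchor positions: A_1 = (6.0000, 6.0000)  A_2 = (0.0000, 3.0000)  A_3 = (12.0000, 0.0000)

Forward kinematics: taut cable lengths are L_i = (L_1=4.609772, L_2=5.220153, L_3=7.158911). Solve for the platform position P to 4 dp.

expand ‖A_i−P‖²=L_i² and subtract eq 1 (q_i ≔ ‖A_i‖²−L_i²)
q_1 = 36.0000+36.0000−21.2500 = 50.7500
eq1−eq2 → [12.0000  6.0000]·P = 69.0000
eq1−eq3 → [-12.0000  12.0000]·P = -42.0000
2×2 solve → P = (5.0000, 1.5000)

(5.0000, 1.5000)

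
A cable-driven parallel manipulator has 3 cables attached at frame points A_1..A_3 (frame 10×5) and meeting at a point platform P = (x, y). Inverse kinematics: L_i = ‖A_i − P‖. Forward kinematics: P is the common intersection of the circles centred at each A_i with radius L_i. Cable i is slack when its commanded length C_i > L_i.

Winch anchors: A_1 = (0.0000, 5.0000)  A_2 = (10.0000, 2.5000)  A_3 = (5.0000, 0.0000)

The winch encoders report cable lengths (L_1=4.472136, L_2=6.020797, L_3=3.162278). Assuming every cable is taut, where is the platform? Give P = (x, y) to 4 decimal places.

circle eqns → linear via eq_j − eq_1; set k_j = A_j·A_j − L_j²
k_1 = 0.0000+25.0000−20.0000 = 5.0000
-20.0000·x + 5.0000·y = k_1−k_2 = -65.0000
-10.0000·x + 10.0000·y = k_1−k_3 = -10.0000
solve first two rows → x=4.0000, y=3.0000

(4.0000, 3.0000)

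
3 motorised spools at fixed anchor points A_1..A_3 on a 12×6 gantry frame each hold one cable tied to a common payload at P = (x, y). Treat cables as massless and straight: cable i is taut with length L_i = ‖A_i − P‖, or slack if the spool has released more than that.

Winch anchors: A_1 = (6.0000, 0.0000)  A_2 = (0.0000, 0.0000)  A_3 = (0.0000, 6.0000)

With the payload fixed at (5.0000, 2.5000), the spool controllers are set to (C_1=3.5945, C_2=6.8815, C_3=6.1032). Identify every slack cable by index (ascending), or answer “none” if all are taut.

cable 1: L_1 = ‖A_1−P‖ = 2.6926;  C_1 = 3.5945 → slack
cable 2: L_2 = ‖A_2−P‖ = 5.5902;  C_2 = 6.8815 → slack
cable 3: L_3 = ‖A_3−P‖ = 6.1033;  C_3 = 6.1032 → taut

1, 2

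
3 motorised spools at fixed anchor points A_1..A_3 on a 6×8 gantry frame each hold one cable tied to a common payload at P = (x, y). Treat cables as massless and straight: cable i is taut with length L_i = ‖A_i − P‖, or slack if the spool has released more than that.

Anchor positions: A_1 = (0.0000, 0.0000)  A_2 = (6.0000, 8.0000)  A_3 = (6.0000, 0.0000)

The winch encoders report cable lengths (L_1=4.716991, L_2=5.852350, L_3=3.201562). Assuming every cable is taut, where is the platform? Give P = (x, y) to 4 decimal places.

(4.0000, 2.5000)

circle eqns → linear via eq_j − eq_1; set c_j = A_j·A_j − L_j²
c_1 = 0.0000+0.0000−22.2500 = -22.2500
-12.0000·x − 16.0000·y = c_1−c_2 = -88.0000
-12.0000·x + 0.0000·y = c_1−c_3 = -48.0000
solve first two rows → x=4.0000, y=2.5000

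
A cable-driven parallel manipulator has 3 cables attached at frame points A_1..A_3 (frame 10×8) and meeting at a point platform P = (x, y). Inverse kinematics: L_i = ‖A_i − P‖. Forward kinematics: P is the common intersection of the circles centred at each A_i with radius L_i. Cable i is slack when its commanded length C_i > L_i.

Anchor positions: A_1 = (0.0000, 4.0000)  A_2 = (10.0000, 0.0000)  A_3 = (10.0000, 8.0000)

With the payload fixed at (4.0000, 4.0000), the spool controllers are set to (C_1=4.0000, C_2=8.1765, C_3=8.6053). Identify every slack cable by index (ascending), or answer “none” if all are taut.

cable 1: L_1 = ‖A_1−P‖ = 4.0000;  C_1 = 4.0000 → taut
cable 2: L_2 = ‖A_2−P‖ = 7.2111;  C_2 = 8.1765 → slack
cable 3: L_3 = ‖A_3−P‖ = 7.2111;  C_3 = 8.6053 → slack

2, 3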